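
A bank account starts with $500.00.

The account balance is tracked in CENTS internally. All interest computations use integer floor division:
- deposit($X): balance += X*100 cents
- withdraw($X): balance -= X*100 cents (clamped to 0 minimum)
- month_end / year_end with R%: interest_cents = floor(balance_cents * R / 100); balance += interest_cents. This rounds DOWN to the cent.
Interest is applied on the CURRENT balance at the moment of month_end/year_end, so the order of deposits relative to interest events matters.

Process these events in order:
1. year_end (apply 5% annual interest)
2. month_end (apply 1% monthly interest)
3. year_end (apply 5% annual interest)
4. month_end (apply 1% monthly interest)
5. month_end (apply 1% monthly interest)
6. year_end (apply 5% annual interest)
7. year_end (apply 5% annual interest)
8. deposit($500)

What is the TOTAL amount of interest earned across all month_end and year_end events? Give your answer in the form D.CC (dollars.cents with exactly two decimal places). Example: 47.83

After 1 (year_end (apply 5% annual interest)): balance=$525.00 total_interest=$25.00
After 2 (month_end (apply 1% monthly interest)): balance=$530.25 total_interest=$30.25
After 3 (year_end (apply 5% annual interest)): balance=$556.76 total_interest=$56.76
After 4 (month_end (apply 1% monthly interest)): balance=$562.32 total_interest=$62.32
After 5 (month_end (apply 1% monthly interest)): balance=$567.94 total_interest=$67.94
After 6 (year_end (apply 5% annual interest)): balance=$596.33 total_interest=$96.33
After 7 (year_end (apply 5% annual interest)): balance=$626.14 total_interest=$126.14
After 8 (deposit($500)): balance=$1126.14 total_interest=$126.14

Answer: 126.14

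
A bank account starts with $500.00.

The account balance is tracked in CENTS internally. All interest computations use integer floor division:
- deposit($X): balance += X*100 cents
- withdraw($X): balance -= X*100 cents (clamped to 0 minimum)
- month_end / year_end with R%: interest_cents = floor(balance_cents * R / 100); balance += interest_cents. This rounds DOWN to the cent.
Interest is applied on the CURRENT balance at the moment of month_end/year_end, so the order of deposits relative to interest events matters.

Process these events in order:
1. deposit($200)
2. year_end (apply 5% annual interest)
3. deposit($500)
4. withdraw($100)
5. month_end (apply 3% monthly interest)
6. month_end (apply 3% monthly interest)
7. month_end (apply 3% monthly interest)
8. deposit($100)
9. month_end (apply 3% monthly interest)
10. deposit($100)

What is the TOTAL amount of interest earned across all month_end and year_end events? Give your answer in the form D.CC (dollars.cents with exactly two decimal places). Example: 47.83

Answer: 180.44

Derivation:
After 1 (deposit($200)): balance=$700.00 total_interest=$0.00
After 2 (year_end (apply 5% annual interest)): balance=$735.00 total_interest=$35.00
After 3 (deposit($500)): balance=$1235.00 total_interest=$35.00
After 4 (withdraw($100)): balance=$1135.00 total_interest=$35.00
After 5 (month_end (apply 3% monthly interest)): balance=$1169.05 total_interest=$69.05
After 6 (month_end (apply 3% monthly interest)): balance=$1204.12 total_interest=$104.12
After 7 (month_end (apply 3% monthly interest)): balance=$1240.24 total_interest=$140.24
After 8 (deposit($100)): balance=$1340.24 total_interest=$140.24
After 9 (month_end (apply 3% monthly interest)): balance=$1380.44 total_interest=$180.44
After 10 (deposit($100)): balance=$1480.44 total_interest=$180.44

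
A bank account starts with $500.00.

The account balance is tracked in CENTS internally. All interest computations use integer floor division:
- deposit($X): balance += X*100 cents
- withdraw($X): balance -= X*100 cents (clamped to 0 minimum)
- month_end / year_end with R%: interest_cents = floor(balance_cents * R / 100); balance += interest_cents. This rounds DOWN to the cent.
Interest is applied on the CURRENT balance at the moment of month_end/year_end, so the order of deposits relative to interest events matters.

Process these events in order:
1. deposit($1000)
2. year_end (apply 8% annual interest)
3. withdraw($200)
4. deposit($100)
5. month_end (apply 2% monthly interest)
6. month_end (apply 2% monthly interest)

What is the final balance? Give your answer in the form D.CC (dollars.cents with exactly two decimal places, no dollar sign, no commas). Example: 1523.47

Answer: 1581.40

Derivation:
After 1 (deposit($1000)): balance=$1500.00 total_interest=$0.00
After 2 (year_end (apply 8% annual interest)): balance=$1620.00 total_interest=$120.00
After 3 (withdraw($200)): balance=$1420.00 total_interest=$120.00
After 4 (deposit($100)): balance=$1520.00 total_interest=$120.00
After 5 (month_end (apply 2% monthly interest)): balance=$1550.40 total_interest=$150.40
After 6 (month_end (apply 2% monthly interest)): balance=$1581.40 total_interest=$181.40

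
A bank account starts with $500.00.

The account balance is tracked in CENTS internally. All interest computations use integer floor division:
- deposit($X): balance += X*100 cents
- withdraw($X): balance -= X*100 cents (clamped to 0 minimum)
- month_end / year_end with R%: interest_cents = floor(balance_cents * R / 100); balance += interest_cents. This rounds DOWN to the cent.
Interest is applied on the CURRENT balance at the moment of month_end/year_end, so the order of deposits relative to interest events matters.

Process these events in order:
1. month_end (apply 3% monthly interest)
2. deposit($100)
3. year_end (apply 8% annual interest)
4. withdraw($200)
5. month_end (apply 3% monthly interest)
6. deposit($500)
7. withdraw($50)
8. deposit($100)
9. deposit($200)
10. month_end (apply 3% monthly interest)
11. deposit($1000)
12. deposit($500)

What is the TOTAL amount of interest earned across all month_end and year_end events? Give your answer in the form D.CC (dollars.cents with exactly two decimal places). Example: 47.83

Answer: 114.96

Derivation:
After 1 (month_end (apply 3% monthly interest)): balance=$515.00 total_interest=$15.00
After 2 (deposit($100)): balance=$615.00 total_interest=$15.00
After 3 (year_end (apply 8% annual interest)): balance=$664.20 total_interest=$64.20
After 4 (withdraw($200)): balance=$464.20 total_interest=$64.20
After 5 (month_end (apply 3% monthly interest)): balance=$478.12 total_interest=$78.12
After 6 (deposit($500)): balance=$978.12 total_interest=$78.12
After 7 (withdraw($50)): balance=$928.12 total_interest=$78.12
After 8 (deposit($100)): balance=$1028.12 total_interest=$78.12
After 9 (deposit($200)): balance=$1228.12 total_interest=$78.12
After 10 (month_end (apply 3% monthly interest)): balance=$1264.96 total_interest=$114.96
After 11 (deposit($1000)): balance=$2264.96 total_interest=$114.96
After 12 (deposit($500)): balance=$2764.96 total_interest=$114.96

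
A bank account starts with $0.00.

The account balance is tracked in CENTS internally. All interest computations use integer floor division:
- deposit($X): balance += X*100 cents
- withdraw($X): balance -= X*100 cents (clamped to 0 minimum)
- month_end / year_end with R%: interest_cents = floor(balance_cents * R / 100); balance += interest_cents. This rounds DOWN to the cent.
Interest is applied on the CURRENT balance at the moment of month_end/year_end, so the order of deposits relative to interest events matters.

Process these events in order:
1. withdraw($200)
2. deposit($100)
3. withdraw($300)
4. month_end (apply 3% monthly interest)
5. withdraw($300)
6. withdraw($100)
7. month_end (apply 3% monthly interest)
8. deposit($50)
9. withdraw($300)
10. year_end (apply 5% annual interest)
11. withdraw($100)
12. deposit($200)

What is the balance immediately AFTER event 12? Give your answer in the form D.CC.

After 1 (withdraw($200)): balance=$0.00 total_interest=$0.00
After 2 (deposit($100)): balance=$100.00 total_interest=$0.00
After 3 (withdraw($300)): balance=$0.00 total_interest=$0.00
After 4 (month_end (apply 3% monthly interest)): balance=$0.00 total_interest=$0.00
After 5 (withdraw($300)): balance=$0.00 total_interest=$0.00
After 6 (withdraw($100)): balance=$0.00 total_interest=$0.00
After 7 (month_end (apply 3% monthly interest)): balance=$0.00 total_interest=$0.00
After 8 (deposit($50)): balance=$50.00 total_interest=$0.00
After 9 (withdraw($300)): balance=$0.00 total_interest=$0.00
After 10 (year_end (apply 5% annual interest)): balance=$0.00 total_interest=$0.00
After 11 (withdraw($100)): balance=$0.00 total_interest=$0.00
After 12 (deposit($200)): balance=$200.00 total_interest=$0.00

Answer: 200.00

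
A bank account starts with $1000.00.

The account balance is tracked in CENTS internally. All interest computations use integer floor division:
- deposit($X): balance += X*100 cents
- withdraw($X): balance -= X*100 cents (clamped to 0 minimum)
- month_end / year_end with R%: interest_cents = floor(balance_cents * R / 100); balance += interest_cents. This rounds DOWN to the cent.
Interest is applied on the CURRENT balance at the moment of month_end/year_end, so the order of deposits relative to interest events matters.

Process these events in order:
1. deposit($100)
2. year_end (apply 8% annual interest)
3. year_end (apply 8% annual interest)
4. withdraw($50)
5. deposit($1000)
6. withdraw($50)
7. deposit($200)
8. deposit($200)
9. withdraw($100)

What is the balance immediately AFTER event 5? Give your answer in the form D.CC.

After 1 (deposit($100)): balance=$1100.00 total_interest=$0.00
After 2 (year_end (apply 8% annual interest)): balance=$1188.00 total_interest=$88.00
After 3 (year_end (apply 8% annual interest)): balance=$1283.04 total_interest=$183.04
After 4 (withdraw($50)): balance=$1233.04 total_interest=$183.04
After 5 (deposit($1000)): balance=$2233.04 total_interest=$183.04

Answer: 2233.04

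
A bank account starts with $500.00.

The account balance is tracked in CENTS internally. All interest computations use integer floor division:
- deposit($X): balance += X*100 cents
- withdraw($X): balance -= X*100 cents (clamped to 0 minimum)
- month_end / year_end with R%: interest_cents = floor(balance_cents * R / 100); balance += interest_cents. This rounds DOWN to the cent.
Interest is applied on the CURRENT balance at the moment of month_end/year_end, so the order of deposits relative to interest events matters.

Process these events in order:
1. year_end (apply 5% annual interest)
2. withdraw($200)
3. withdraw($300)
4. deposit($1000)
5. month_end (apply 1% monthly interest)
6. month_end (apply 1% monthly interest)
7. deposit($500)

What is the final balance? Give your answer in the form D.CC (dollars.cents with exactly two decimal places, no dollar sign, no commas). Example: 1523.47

After 1 (year_end (apply 5% annual interest)): balance=$525.00 total_interest=$25.00
After 2 (withdraw($200)): balance=$325.00 total_interest=$25.00
After 3 (withdraw($300)): balance=$25.00 total_interest=$25.00
After 4 (deposit($1000)): balance=$1025.00 total_interest=$25.00
After 5 (month_end (apply 1% monthly interest)): balance=$1035.25 total_interest=$35.25
After 6 (month_end (apply 1% monthly interest)): balance=$1045.60 total_interest=$45.60
After 7 (deposit($500)): balance=$1545.60 total_interest=$45.60

Answer: 1545.60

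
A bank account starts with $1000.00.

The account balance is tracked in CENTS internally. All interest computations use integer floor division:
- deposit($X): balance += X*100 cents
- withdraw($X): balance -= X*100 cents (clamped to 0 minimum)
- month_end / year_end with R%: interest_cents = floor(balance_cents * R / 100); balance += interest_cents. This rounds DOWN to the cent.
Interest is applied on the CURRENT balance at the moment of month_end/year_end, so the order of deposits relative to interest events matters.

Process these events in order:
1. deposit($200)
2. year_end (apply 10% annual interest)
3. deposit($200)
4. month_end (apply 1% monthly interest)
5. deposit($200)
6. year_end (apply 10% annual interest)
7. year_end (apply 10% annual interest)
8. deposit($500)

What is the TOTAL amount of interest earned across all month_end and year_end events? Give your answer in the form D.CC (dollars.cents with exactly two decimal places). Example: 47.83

Answer: 499.59

Derivation:
After 1 (deposit($200)): balance=$1200.00 total_interest=$0.00
After 2 (year_end (apply 10% annual interest)): balance=$1320.00 total_interest=$120.00
After 3 (deposit($200)): balance=$1520.00 total_interest=$120.00
After 4 (month_end (apply 1% monthly interest)): balance=$1535.20 total_interest=$135.20
After 5 (deposit($200)): balance=$1735.20 total_interest=$135.20
After 6 (year_end (apply 10% annual interest)): balance=$1908.72 total_interest=$308.72
After 7 (year_end (apply 10% annual interest)): balance=$2099.59 total_interest=$499.59
After 8 (deposit($500)): balance=$2599.59 total_interest=$499.59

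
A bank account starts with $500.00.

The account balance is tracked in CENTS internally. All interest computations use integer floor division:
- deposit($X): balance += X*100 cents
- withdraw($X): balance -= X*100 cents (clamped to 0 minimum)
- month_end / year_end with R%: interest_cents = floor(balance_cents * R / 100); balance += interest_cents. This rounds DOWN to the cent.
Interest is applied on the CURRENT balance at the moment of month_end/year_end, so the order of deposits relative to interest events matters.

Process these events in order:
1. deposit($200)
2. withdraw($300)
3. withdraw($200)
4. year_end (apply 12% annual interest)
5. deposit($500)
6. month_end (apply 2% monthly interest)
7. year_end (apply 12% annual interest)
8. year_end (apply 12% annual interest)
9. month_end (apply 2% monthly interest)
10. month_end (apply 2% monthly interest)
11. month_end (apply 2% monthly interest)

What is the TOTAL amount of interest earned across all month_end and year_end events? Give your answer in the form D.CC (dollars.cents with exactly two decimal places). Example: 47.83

Answer: 283.02

Derivation:
After 1 (deposit($200)): balance=$700.00 total_interest=$0.00
After 2 (withdraw($300)): balance=$400.00 total_interest=$0.00
After 3 (withdraw($200)): balance=$200.00 total_interest=$0.00
After 4 (year_end (apply 12% annual interest)): balance=$224.00 total_interest=$24.00
After 5 (deposit($500)): balance=$724.00 total_interest=$24.00
After 6 (month_end (apply 2% monthly interest)): balance=$738.48 total_interest=$38.48
After 7 (year_end (apply 12% annual interest)): balance=$827.09 total_interest=$127.09
After 8 (year_end (apply 12% annual interest)): balance=$926.34 total_interest=$226.34
After 9 (month_end (apply 2% monthly interest)): balance=$944.86 total_interest=$244.86
After 10 (month_end (apply 2% monthly interest)): balance=$963.75 total_interest=$263.75
After 11 (month_end (apply 2% monthly interest)): balance=$983.02 total_interest=$283.02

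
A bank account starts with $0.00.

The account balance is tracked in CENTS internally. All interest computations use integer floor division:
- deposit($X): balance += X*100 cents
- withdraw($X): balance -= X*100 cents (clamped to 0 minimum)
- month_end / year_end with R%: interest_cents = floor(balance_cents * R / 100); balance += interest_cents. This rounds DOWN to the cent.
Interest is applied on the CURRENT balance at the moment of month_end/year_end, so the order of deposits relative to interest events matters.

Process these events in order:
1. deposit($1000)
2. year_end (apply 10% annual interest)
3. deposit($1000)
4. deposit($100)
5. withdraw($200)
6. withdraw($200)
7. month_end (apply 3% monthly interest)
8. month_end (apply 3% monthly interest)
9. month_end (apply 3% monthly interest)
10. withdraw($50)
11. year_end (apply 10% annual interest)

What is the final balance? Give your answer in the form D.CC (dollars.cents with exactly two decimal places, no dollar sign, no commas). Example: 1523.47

After 1 (deposit($1000)): balance=$1000.00 total_interest=$0.00
After 2 (year_end (apply 10% annual interest)): balance=$1100.00 total_interest=$100.00
After 3 (deposit($1000)): balance=$2100.00 total_interest=$100.00
After 4 (deposit($100)): balance=$2200.00 total_interest=$100.00
After 5 (withdraw($200)): balance=$2000.00 total_interest=$100.00
After 6 (withdraw($200)): balance=$1800.00 total_interest=$100.00
After 7 (month_end (apply 3% monthly interest)): balance=$1854.00 total_interest=$154.00
After 8 (month_end (apply 3% monthly interest)): balance=$1909.62 total_interest=$209.62
After 9 (month_end (apply 3% monthly interest)): balance=$1966.90 total_interest=$266.90
After 10 (withdraw($50)): balance=$1916.90 total_interest=$266.90
After 11 (year_end (apply 10% annual interest)): balance=$2108.59 total_interest=$458.59

Answer: 2108.59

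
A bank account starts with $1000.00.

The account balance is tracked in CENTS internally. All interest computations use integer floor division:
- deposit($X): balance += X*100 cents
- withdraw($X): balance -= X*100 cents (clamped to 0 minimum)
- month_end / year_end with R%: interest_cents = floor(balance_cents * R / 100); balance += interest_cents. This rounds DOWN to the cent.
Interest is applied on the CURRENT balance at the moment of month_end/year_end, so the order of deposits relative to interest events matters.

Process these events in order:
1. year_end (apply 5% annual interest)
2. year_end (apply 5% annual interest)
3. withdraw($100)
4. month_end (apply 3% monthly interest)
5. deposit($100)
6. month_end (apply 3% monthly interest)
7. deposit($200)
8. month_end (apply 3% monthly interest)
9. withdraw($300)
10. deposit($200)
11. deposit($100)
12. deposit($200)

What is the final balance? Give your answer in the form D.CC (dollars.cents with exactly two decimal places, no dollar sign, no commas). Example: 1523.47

Answer: 1607.53

Derivation:
After 1 (year_end (apply 5% annual interest)): balance=$1050.00 total_interest=$50.00
After 2 (year_end (apply 5% annual interest)): balance=$1102.50 total_interest=$102.50
After 3 (withdraw($100)): balance=$1002.50 total_interest=$102.50
After 4 (month_end (apply 3% monthly interest)): balance=$1032.57 total_interest=$132.57
After 5 (deposit($100)): balance=$1132.57 total_interest=$132.57
After 6 (month_end (apply 3% monthly interest)): balance=$1166.54 total_interest=$166.54
After 7 (deposit($200)): balance=$1366.54 total_interest=$166.54
After 8 (month_end (apply 3% monthly interest)): balance=$1407.53 total_interest=$207.53
After 9 (withdraw($300)): balance=$1107.53 total_interest=$207.53
After 10 (deposit($200)): balance=$1307.53 total_interest=$207.53
After 11 (deposit($100)): balance=$1407.53 total_interest=$207.53
After 12 (deposit($200)): balance=$1607.53 total_interest=$207.53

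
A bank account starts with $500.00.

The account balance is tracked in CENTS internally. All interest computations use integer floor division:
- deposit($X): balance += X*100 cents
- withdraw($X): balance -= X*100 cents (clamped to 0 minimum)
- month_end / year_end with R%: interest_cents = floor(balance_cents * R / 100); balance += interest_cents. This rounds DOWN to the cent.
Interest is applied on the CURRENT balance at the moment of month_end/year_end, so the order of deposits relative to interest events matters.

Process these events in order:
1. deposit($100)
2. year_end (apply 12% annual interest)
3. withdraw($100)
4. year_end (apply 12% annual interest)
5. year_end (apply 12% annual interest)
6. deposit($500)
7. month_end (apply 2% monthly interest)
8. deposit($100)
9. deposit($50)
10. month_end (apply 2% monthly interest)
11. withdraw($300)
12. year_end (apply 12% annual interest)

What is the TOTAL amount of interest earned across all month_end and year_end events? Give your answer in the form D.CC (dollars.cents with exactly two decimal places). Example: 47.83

After 1 (deposit($100)): balance=$600.00 total_interest=$0.00
After 2 (year_end (apply 12% annual interest)): balance=$672.00 total_interest=$72.00
After 3 (withdraw($100)): balance=$572.00 total_interest=$72.00
After 4 (year_end (apply 12% annual interest)): balance=$640.64 total_interest=$140.64
After 5 (year_end (apply 12% annual interest)): balance=$717.51 total_interest=$217.51
After 6 (deposit($500)): balance=$1217.51 total_interest=$217.51
After 7 (month_end (apply 2% monthly interest)): balance=$1241.86 total_interest=$241.86
After 8 (deposit($100)): balance=$1341.86 total_interest=$241.86
After 9 (deposit($50)): balance=$1391.86 total_interest=$241.86
After 10 (month_end (apply 2% monthly interest)): balance=$1419.69 total_interest=$269.69
After 11 (withdraw($300)): balance=$1119.69 total_interest=$269.69
After 12 (year_end (apply 12% annual interest)): balance=$1254.05 total_interest=$404.05

Answer: 404.05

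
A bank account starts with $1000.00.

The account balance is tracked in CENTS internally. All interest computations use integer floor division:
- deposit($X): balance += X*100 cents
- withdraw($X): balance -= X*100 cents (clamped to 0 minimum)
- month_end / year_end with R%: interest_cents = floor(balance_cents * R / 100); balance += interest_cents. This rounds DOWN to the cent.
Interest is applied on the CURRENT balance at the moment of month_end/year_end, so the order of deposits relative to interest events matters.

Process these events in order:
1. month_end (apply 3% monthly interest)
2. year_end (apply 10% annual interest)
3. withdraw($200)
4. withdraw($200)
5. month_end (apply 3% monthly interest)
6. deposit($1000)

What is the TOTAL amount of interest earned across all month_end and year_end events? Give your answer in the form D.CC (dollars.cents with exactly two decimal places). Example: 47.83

Answer: 154.99

Derivation:
After 1 (month_end (apply 3% monthly interest)): balance=$1030.00 total_interest=$30.00
After 2 (year_end (apply 10% annual interest)): balance=$1133.00 total_interest=$133.00
After 3 (withdraw($200)): balance=$933.00 total_interest=$133.00
After 4 (withdraw($200)): balance=$733.00 total_interest=$133.00
After 5 (month_end (apply 3% monthly interest)): balance=$754.99 total_interest=$154.99
After 6 (deposit($1000)): balance=$1754.99 total_interest=$154.99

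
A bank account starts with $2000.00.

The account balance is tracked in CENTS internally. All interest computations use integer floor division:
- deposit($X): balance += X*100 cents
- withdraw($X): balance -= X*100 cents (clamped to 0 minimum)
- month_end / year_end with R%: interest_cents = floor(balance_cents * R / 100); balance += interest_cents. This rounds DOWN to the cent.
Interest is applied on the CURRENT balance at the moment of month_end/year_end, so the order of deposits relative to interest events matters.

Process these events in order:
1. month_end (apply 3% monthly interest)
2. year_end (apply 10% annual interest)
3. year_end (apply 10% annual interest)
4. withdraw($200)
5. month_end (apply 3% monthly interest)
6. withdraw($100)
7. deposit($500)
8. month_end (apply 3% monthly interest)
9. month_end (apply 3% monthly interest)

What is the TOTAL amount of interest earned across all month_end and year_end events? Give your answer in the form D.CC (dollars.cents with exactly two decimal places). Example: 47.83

After 1 (month_end (apply 3% monthly interest)): balance=$2060.00 total_interest=$60.00
After 2 (year_end (apply 10% annual interest)): balance=$2266.00 total_interest=$266.00
After 3 (year_end (apply 10% annual interest)): balance=$2492.60 total_interest=$492.60
After 4 (withdraw($200)): balance=$2292.60 total_interest=$492.60
After 5 (month_end (apply 3% monthly interest)): balance=$2361.37 total_interest=$561.37
After 6 (withdraw($100)): balance=$2261.37 total_interest=$561.37
After 7 (deposit($500)): balance=$2761.37 total_interest=$561.37
After 8 (month_end (apply 3% monthly interest)): balance=$2844.21 total_interest=$644.21
After 9 (month_end (apply 3% monthly interest)): balance=$2929.53 total_interest=$729.53

Answer: 729.53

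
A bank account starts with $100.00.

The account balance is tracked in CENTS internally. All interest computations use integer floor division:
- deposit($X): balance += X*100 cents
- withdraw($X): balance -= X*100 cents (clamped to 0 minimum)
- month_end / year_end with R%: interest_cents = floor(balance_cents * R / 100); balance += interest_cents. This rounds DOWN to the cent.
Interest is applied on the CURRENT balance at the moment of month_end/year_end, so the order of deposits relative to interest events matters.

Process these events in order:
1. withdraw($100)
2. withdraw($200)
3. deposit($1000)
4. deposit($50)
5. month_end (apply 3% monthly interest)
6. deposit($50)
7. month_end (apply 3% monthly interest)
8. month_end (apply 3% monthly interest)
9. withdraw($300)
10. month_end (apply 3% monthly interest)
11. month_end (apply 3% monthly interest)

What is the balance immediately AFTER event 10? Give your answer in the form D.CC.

Answer: 927.41

Derivation:
After 1 (withdraw($100)): balance=$0.00 total_interest=$0.00
After 2 (withdraw($200)): balance=$0.00 total_interest=$0.00
After 3 (deposit($1000)): balance=$1000.00 total_interest=$0.00
After 4 (deposit($50)): balance=$1050.00 total_interest=$0.00
After 5 (month_end (apply 3% monthly interest)): balance=$1081.50 total_interest=$31.50
After 6 (deposit($50)): balance=$1131.50 total_interest=$31.50
After 7 (month_end (apply 3% monthly interest)): balance=$1165.44 total_interest=$65.44
After 8 (month_end (apply 3% monthly interest)): balance=$1200.40 total_interest=$100.40
After 9 (withdraw($300)): balance=$900.40 total_interest=$100.40
After 10 (month_end (apply 3% monthly interest)): balance=$927.41 total_interest=$127.41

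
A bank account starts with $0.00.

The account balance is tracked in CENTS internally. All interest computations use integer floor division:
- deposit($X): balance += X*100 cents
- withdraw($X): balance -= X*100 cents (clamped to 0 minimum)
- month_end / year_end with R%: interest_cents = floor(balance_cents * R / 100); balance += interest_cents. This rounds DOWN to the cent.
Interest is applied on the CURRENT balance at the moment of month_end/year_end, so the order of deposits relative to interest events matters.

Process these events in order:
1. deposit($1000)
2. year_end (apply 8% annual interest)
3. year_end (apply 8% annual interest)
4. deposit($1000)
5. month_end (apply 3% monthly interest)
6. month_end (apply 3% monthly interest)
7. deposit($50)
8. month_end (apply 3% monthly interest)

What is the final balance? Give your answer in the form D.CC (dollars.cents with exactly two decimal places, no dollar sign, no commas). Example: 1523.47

After 1 (deposit($1000)): balance=$1000.00 total_interest=$0.00
After 2 (year_end (apply 8% annual interest)): balance=$1080.00 total_interest=$80.00
After 3 (year_end (apply 8% annual interest)): balance=$1166.40 total_interest=$166.40
After 4 (deposit($1000)): balance=$2166.40 total_interest=$166.40
After 5 (month_end (apply 3% monthly interest)): balance=$2231.39 total_interest=$231.39
After 6 (month_end (apply 3% monthly interest)): balance=$2298.33 total_interest=$298.33
After 7 (deposit($50)): balance=$2348.33 total_interest=$298.33
After 8 (month_end (apply 3% monthly interest)): balance=$2418.77 total_interest=$368.77

Answer: 2418.77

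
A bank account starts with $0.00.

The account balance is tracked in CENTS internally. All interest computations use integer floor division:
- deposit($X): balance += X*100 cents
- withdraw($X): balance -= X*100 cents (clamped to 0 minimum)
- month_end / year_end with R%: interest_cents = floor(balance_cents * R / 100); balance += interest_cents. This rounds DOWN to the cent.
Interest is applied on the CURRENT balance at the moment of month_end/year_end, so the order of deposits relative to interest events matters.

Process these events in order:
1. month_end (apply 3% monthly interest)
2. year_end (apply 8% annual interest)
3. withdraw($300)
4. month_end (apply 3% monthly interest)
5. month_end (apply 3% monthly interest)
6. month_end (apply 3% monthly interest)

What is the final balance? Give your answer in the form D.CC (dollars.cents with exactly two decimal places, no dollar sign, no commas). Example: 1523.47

Answer: 0.00

Derivation:
After 1 (month_end (apply 3% monthly interest)): balance=$0.00 total_interest=$0.00
After 2 (year_end (apply 8% annual interest)): balance=$0.00 total_interest=$0.00
After 3 (withdraw($300)): balance=$0.00 total_interest=$0.00
After 4 (month_end (apply 3% monthly interest)): balance=$0.00 total_interest=$0.00
After 5 (month_end (apply 3% monthly interest)): balance=$0.00 total_interest=$0.00
After 6 (month_end (apply 3% monthly interest)): balance=$0.00 total_interest=$0.00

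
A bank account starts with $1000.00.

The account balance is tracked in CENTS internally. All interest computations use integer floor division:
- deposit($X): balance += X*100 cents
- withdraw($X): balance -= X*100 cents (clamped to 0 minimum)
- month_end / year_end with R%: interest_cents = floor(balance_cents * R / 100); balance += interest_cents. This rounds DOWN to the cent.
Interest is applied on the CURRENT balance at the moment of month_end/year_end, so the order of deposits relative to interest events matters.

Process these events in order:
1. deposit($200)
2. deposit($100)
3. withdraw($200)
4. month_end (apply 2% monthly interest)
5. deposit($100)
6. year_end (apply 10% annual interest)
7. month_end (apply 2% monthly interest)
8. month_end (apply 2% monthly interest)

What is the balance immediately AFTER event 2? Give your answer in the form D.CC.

Answer: 1300.00

Derivation:
After 1 (deposit($200)): balance=$1200.00 total_interest=$0.00
After 2 (deposit($100)): balance=$1300.00 total_interest=$0.00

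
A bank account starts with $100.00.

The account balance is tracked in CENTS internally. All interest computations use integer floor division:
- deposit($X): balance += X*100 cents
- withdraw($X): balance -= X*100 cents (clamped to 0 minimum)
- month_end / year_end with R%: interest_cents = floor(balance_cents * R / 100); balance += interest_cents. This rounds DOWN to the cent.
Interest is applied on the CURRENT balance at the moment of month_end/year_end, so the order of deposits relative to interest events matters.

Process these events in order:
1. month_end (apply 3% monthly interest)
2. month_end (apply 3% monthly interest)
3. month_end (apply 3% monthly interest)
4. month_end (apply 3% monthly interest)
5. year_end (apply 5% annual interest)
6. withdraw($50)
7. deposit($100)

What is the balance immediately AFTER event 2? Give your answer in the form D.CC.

After 1 (month_end (apply 3% monthly interest)): balance=$103.00 total_interest=$3.00
After 2 (month_end (apply 3% monthly interest)): balance=$106.09 total_interest=$6.09

Answer: 106.09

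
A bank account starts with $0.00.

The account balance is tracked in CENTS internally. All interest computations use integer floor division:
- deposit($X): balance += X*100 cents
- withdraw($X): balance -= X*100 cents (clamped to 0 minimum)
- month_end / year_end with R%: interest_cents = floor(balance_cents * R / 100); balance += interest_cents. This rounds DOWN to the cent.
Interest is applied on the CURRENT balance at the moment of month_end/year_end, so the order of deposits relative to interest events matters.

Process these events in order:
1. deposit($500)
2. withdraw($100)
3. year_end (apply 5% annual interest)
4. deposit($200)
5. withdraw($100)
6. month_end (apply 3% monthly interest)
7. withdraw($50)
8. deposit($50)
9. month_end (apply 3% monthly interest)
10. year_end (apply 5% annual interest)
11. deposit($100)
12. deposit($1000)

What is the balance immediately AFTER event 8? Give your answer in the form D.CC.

Answer: 535.60

Derivation:
After 1 (deposit($500)): balance=$500.00 total_interest=$0.00
After 2 (withdraw($100)): balance=$400.00 total_interest=$0.00
After 3 (year_end (apply 5% annual interest)): balance=$420.00 total_interest=$20.00
After 4 (deposit($200)): balance=$620.00 total_interest=$20.00
After 5 (withdraw($100)): balance=$520.00 total_interest=$20.00
After 6 (month_end (apply 3% monthly interest)): balance=$535.60 total_interest=$35.60
After 7 (withdraw($50)): balance=$485.60 total_interest=$35.60
After 8 (deposit($50)): balance=$535.60 total_interest=$35.60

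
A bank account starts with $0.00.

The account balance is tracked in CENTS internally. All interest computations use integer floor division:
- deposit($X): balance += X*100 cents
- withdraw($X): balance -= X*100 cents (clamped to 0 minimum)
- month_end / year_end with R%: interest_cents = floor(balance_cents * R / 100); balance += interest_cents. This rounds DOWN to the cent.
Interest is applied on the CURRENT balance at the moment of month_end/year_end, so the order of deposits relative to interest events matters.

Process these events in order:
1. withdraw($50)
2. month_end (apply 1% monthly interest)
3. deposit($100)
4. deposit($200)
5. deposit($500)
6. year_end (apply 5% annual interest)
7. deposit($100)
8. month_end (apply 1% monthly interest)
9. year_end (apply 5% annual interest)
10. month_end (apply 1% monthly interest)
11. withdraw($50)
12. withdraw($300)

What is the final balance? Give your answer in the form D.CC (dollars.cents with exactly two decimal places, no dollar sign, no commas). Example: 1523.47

Answer: 656.83

Derivation:
After 1 (withdraw($50)): balance=$0.00 total_interest=$0.00
After 2 (month_end (apply 1% monthly interest)): balance=$0.00 total_interest=$0.00
After 3 (deposit($100)): balance=$100.00 total_interest=$0.00
After 4 (deposit($200)): balance=$300.00 total_interest=$0.00
After 5 (deposit($500)): balance=$800.00 total_interest=$0.00
After 6 (year_end (apply 5% annual interest)): balance=$840.00 total_interest=$40.00
After 7 (deposit($100)): balance=$940.00 total_interest=$40.00
After 8 (month_end (apply 1% monthly interest)): balance=$949.40 total_interest=$49.40
After 9 (year_end (apply 5% annual interest)): balance=$996.87 total_interest=$96.87
After 10 (month_end (apply 1% monthly interest)): balance=$1006.83 total_interest=$106.83
After 11 (withdraw($50)): balance=$956.83 total_interest=$106.83
After 12 (withdraw($300)): balance=$656.83 total_interest=$106.83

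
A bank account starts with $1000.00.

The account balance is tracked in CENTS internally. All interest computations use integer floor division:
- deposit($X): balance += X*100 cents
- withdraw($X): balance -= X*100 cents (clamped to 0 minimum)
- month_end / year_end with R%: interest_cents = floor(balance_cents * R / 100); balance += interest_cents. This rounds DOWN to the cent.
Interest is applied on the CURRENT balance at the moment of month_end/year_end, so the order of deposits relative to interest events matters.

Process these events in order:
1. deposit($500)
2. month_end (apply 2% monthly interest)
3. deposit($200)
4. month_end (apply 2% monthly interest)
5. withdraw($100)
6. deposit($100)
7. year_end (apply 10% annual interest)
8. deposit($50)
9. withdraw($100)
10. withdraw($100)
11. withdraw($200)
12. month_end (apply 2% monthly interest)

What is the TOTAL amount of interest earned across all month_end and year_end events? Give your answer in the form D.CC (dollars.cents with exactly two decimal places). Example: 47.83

After 1 (deposit($500)): balance=$1500.00 total_interest=$0.00
After 2 (month_end (apply 2% monthly interest)): balance=$1530.00 total_interest=$30.00
After 3 (deposit($200)): balance=$1730.00 total_interest=$30.00
After 4 (month_end (apply 2% monthly interest)): balance=$1764.60 total_interest=$64.60
After 5 (withdraw($100)): balance=$1664.60 total_interest=$64.60
After 6 (deposit($100)): balance=$1764.60 total_interest=$64.60
After 7 (year_end (apply 10% annual interest)): balance=$1941.06 total_interest=$241.06
After 8 (deposit($50)): balance=$1991.06 total_interest=$241.06
After 9 (withdraw($100)): balance=$1891.06 total_interest=$241.06
After 10 (withdraw($100)): balance=$1791.06 total_interest=$241.06
After 11 (withdraw($200)): balance=$1591.06 total_interest=$241.06
After 12 (month_end (apply 2% monthly interest)): balance=$1622.88 total_interest=$272.88

Answer: 272.88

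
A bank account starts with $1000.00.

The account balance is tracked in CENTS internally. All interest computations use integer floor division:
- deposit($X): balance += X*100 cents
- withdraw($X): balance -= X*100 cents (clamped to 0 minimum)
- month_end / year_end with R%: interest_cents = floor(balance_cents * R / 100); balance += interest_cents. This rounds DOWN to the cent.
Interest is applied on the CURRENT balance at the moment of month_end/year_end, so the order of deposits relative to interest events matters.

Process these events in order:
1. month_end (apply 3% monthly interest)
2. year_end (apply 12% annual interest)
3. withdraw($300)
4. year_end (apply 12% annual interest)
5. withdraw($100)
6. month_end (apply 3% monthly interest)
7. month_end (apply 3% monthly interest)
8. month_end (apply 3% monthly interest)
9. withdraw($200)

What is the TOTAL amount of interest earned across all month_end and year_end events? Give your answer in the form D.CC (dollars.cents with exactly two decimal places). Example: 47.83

Answer: 335.40

Derivation:
After 1 (month_end (apply 3% monthly interest)): balance=$1030.00 total_interest=$30.00
After 2 (year_end (apply 12% annual interest)): balance=$1153.60 total_interest=$153.60
After 3 (withdraw($300)): balance=$853.60 total_interest=$153.60
After 4 (year_end (apply 12% annual interest)): balance=$956.03 total_interest=$256.03
After 5 (withdraw($100)): balance=$856.03 total_interest=$256.03
After 6 (month_end (apply 3% monthly interest)): balance=$881.71 total_interest=$281.71
After 7 (month_end (apply 3% monthly interest)): balance=$908.16 total_interest=$308.16
After 8 (month_end (apply 3% monthly interest)): balance=$935.40 total_interest=$335.40
After 9 (withdraw($200)): balance=$735.40 total_interest=$335.40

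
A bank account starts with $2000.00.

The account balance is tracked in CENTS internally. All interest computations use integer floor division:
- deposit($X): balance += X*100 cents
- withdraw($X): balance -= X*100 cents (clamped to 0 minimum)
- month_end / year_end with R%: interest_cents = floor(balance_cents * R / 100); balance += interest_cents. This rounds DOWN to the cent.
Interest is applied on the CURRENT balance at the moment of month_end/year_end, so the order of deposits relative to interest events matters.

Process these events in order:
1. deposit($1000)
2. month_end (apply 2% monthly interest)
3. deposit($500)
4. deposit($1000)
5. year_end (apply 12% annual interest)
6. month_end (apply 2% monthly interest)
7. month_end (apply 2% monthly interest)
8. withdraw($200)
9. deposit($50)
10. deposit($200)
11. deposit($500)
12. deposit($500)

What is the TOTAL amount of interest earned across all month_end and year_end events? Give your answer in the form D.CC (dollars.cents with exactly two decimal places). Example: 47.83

Answer: 813.52

Derivation:
After 1 (deposit($1000)): balance=$3000.00 total_interest=$0.00
After 2 (month_end (apply 2% monthly interest)): balance=$3060.00 total_interest=$60.00
After 3 (deposit($500)): balance=$3560.00 total_interest=$60.00
After 4 (deposit($1000)): balance=$4560.00 total_interest=$60.00
After 5 (year_end (apply 12% annual interest)): balance=$5107.20 total_interest=$607.20
After 6 (month_end (apply 2% monthly interest)): balance=$5209.34 total_interest=$709.34
After 7 (month_end (apply 2% monthly interest)): balance=$5313.52 total_interest=$813.52
After 8 (withdraw($200)): balance=$5113.52 total_interest=$813.52
After 9 (deposit($50)): balance=$5163.52 total_interest=$813.52
After 10 (deposit($200)): balance=$5363.52 total_interest=$813.52
After 11 (deposit($500)): balance=$5863.52 total_interest=$813.52
After 12 (deposit($500)): balance=$6363.52 total_interest=$813.52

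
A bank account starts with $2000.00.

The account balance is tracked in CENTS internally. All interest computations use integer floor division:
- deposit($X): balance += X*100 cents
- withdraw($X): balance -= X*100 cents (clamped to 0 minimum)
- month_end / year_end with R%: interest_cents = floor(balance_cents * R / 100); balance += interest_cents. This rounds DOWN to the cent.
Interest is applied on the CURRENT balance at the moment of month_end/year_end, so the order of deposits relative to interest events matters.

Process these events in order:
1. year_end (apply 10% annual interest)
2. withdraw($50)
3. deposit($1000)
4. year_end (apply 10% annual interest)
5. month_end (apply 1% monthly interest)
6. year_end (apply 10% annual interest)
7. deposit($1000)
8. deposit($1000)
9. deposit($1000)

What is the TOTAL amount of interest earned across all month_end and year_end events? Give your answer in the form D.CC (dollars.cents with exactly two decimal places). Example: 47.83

After 1 (year_end (apply 10% annual interest)): balance=$2200.00 total_interest=$200.00
After 2 (withdraw($50)): balance=$2150.00 total_interest=$200.00
After 3 (deposit($1000)): balance=$3150.00 total_interest=$200.00
After 4 (year_end (apply 10% annual interest)): balance=$3465.00 total_interest=$515.00
After 5 (month_end (apply 1% monthly interest)): balance=$3499.65 total_interest=$549.65
After 6 (year_end (apply 10% annual interest)): balance=$3849.61 total_interest=$899.61
After 7 (deposit($1000)): balance=$4849.61 total_interest=$899.61
After 8 (deposit($1000)): balance=$5849.61 total_interest=$899.61
After 9 (deposit($1000)): balance=$6849.61 total_interest=$899.61

Answer: 899.61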